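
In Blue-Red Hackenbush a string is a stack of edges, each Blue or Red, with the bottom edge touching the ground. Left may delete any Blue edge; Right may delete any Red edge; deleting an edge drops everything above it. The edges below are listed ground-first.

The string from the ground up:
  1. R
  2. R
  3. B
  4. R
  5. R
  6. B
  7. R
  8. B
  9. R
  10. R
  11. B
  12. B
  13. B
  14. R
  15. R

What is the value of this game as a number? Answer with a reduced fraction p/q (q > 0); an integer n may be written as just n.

-15047/8192

1 of 15 · R · max L −∞ · min R 0 → -1
2 of 15 · RR · max L −∞ · min R -1 → -2
3 of 15 · RRB · max L -2 · min R -1 → -3/2
4 of 15 · RRBR · max L -2 · min R -3/2 → -7/4
5 of 15 · RRBRR · max L -2 · min R -7/4 → -15/8
6 of 15 · RRBRRB · max L -15/8 · min R -7/4 → -29/16
7 of 15 · RRBRRBR · max L -15/8 · min R -29/16 → -59/32
8 of 15 · RRBRRBRB · max L -59/32 · min R -29/16 → -117/64
9 of 15 · RRBRRBRBR · max L -59/32 · min R -117/64 → -235/128
10 of 15 · RRBRRBRBRR · max L -59/32 · min R -235/128 → -471/256
11 of 15 · RRBRRBRBRRB · max L -471/256 · min R -235/128 → -941/512
12 of 15 · RRBRRBRBRRBB · max L -941/512 · min R -235/128 → -1881/1024
13 of 15 · RRBRRBRBRRBBB · max L -1881/1024 · min R -235/128 → -3761/2048
14 of 15 · RRBRRBRBRRBBBR · max L -1881/1024 · min R -3761/2048 → -7523/4096
15 of 15 · RRBRRBRBRRBBBRR · max L -1881/1024 · min R -7523/4096 → -15047/8192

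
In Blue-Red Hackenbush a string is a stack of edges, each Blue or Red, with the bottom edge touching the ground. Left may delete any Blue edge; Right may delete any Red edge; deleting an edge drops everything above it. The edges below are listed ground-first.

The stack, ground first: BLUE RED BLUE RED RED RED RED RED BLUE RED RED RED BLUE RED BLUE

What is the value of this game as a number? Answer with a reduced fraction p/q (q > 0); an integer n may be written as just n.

8331/16384

Build g(s[:k]) for k = 1..15, string s = BLUE RED BLUE RED RED RED RED RED BLUE RED RED RED BLUE RED BLUE.
1 of 15 · B · max L 0 · min R +∞ => 1
2 of 15 · BR · max L 0 · min R 1 => 1/2
3 of 15 · BRB · max L 1/2 · min R 1 => 3/4
4 of 15 · BRBR · max L 1/2 · min R 3/4 => 5/8
5 of 15 · BRBRR · max L 1/2 · min R 5/8 => 9/16
6 of 15 · BRBRRR · max L 1/2 · min R 9/16 => 17/32
7 of 15 · BRBRRRR · max L 1/2 · min R 17/32 => 33/64
8 of 15 · BRBRRRRR · max L 1/2 · min R 33/64 => 65/128
9 of 15 · BRBRRRRRB · max L 65/128 · min R 33/64 => 131/256
10 of 15 · BRBRRRRRBR · max L 65/128 · min R 131/256 => 261/512
11 of 15 · BRBRRRRRBRR · max L 65/128 · min R 261/512 => 521/1024
12 of 15 · BRBRRRRRBRRR · max L 65/128 · min R 521/1024 => 1041/2048
13 of 15 · BRBRRRRRBRRRB · max L 1041/2048 · min R 521/1024 => 2083/4096
14 of 15 · BRBRRRRRBRRRBR · max L 1041/2048 · min R 2083/4096 => 4165/8192
15 of 15 · BRBRRRRRBRRRBRB · max L 4165/8192 · min R 2083/4096 => 8331/16384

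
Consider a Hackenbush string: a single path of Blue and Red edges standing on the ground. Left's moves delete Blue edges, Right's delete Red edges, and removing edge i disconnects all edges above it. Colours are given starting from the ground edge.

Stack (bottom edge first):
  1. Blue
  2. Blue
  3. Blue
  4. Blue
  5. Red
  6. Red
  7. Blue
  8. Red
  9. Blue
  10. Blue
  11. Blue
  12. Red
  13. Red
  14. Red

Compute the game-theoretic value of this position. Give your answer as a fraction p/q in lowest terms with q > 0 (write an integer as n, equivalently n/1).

3441/1024

Prefix values for Blue Blue Blue Blue Red Red Blue Red Blue Blue Blue Red Red Red via {L|R} + simplicity:
B: Left { 0 }, Right { ∅ } = simplest 1
BB: Left { 0; 1 }, Right { ∅ } = simplest 2
BBB: Left { 0; 1; 2 }, Right { ∅ } = simplest 3
BBBB: Left { 0; 1; 2; 3 }, Right { ∅ } = simplest 4
BBBBR: Left { 0; 1; 2; 3 }, Right { 4 } = simplest 7/2
BBBBRR: Left { 0; 1; 2; 3 }, Right { 7/2; 4 } = simplest 13/4
BBBBRRB: Left { 0; 1; 2; 3; 13/4 }, Right { 7/2; 4 } = simplest 27/8
BBBBRRBR: Left { 0; 1; 2; 3; 13/4 }, Right { 27/8; 7/2; 4 } = simplest 53/16
BBBBRRBRB: Left { 0; 1; 2; 3; 13/4; 53/16 }, Right { 27/8; 7/2; 4 } = simplest 107/32
BBBBRRBRBB: Left { 0; 1; 2; 3; 13/4; 53/16; 107/32 }, Right { 27/8; 7/2; 4 } = simplest 215/64
BBBBRRBRBBB: Left { 0; 1; 2; 3; 13/4; 53/16; 107/32; 215/64 }, Right { 27/8; 7/2; 4 } = simplest 431/128
BBBBRRBRBBBR: Left { 0; 1; 2; 3; 13/4; 53/16; 107/32; 215/64 }, Right { 431/128; 27/8; 7/2; 4 } = simplest 861/256
BBBBRRBRBBBRR: Left { 0; 1; 2; 3; 13/4; 53/16; 107/32; 215/64 }, Right { 861/256; 431/128; 27/8; 7/2; 4 } = simplest 1721/512
BBBBRRBRBBBRRR: Left { 0; 1; 2; 3; 13/4; 53/16; 107/32; 215/64 }, Right { 1721/512; 861/256; 431/128; 27/8; 7/2; 4 } = simplest 3441/1024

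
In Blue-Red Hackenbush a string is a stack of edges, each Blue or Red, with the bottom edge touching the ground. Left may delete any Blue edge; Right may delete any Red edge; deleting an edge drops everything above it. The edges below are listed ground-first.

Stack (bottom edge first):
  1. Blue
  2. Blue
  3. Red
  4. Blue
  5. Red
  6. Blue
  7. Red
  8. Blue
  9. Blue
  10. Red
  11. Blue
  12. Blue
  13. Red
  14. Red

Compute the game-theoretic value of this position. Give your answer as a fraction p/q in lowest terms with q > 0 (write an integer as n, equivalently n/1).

value_1 [B]  L=[0]  R=[]  → 1
value_2 [BB]  L=[0 1]  R=[]  → 2
value_3 [BBR]  L=[0 1]  R=[2]  → 3/2
value_4 [BBRB]  L=[0 1 3/2]  R=[2]  → 7/4
value_5 [BBRBR]  L=[0 1 3/2]  R=[7/4 2]  → 13/8
value_6 [BBRBRB]  L=[0 1 3/2 13/8]  R=[7/4 2]  → 27/16
value_7 [BBRBRBR]  L=[0 1 3/2 13/8]  R=[27/16 7/4 2]  → 53/32
value_8 [BBRBRBRB]  L=[0 1 3/2 13/8 53/32]  R=[27/16 7/4 2]  → 107/64
value_9 [BBRBRBRBB]  L=[0 1 3/2 13/8 53/32 107/64]  R=[27/16 7/4 2]  → 215/128
value_10 [BBRBRBRBBR]  L=[0 1 3/2 13/8 53/32 107/64]  R=[215/128 27/16 7/4 2]  → 429/256
value_11 [BBRBRBRBBRB]  L=[0 1 3/2 13/8 53/32 107/64 429/256]  R=[215/128 27/16 7/4 2]  → 859/512
value_12 [BBRBRBRBBRBB]  L=[0 1 3/2 13/8 53/32 107/64 429/256 859/512]  R=[215/128 27/16 7/4 2]  → 1719/1024
value_13 [BBRBRBRBBRBBR]  L=[0 1 3/2 13/8 53/32 107/64 429/256 859/512]  R=[1719/1024 215/128 27/16 7/4 2]  → 3437/2048
value_14 [BBRBRBRBBRBBRR]  L=[0 1 3/2 13/8 53/32 107/64 429/256 859/512]  R=[3437/2048 1719/1024 215/128 27/16 7/4 2]  → 6873/4096

6873/4096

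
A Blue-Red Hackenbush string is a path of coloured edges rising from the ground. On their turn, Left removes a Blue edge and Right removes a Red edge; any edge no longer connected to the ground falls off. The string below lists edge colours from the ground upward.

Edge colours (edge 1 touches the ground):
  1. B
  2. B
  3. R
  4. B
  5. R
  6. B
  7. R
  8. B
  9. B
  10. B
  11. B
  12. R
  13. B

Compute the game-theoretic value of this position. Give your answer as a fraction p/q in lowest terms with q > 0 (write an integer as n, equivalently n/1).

G_1 [B]  L=[0]  R=[∅]  ⇒ 1
G_2 [BB]  L=[0 1]  R=[∅]  ⇒ 2
G_3 [BBR]  L=[0 1]  R=[2]  ⇒ 3/2
G_4 [BBRB]  L=[0 1 3/2]  R=[2]  ⇒ 7/4
G_5 [BBRBR]  L=[0 1 3/2]  R=[7/4 2]  ⇒ 13/8
G_6 [BBRBRB]  L=[0 1 3/2 13/8]  R=[7/4 2]  ⇒ 27/16
G_7 [BBRBRBR]  L=[0 1 3/2 13/8]  R=[27/16 7/4 2]  ⇒ 53/32
G_8 [BBRBRBRB]  L=[0 1 3/2 13/8 53/32]  R=[27/16 7/4 2]  ⇒ 107/64
G_9 [BBRBRBRBB]  L=[0 1 3/2 13/8 53/32 107/64]  R=[27/16 7/4 2]  ⇒ 215/128
G_10 [BBRBRBRBBB]  L=[0 1 3/2 13/8 53/32 107/64 215/128]  R=[27/16 7/4 2]  ⇒ 431/256
G_11 [BBRBRBRBBBB]  L=[0 1 3/2 13/8 53/32 107/64 215/128 431/256]  R=[27/16 7/4 2]  ⇒ 863/512
G_12 [BBRBRBRBBBBR]  L=[0 1 3/2 13/8 53/32 107/64 215/128 431/256]  R=[863/512 27/16 7/4 2]  ⇒ 1725/1024
G_13 [BBRBRBRBBBBRB]  L=[0 1 3/2 13/8 53/32 107/64 215/128 431/256 1725/1024]  R=[863/512 27/16 7/4 2]  ⇒ 3451/2048

3451/2048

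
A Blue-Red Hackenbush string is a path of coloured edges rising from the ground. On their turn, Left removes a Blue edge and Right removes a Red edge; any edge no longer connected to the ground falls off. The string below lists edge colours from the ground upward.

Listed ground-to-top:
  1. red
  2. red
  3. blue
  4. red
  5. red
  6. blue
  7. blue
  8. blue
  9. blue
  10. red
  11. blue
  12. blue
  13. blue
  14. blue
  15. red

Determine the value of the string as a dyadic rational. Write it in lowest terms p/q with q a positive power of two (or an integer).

Build v(s[:k]) for k = 1..15, string s = red red blue red red blue blue blue blue red blue blue blue blue red.
1 of 15 · r · max L −∞ · min R 0 — -1
2 of 15 · rr · max L −∞ · min R -1 — -2
3 of 15 · rrb · max L -2 · min R -1 — -3/2
4 of 15 · rrbr · max L -2 · min R -3/2 — -7/4
5 of 15 · rrbrr · max L -2 · min R -7/4 — -15/8
6 of 15 · rrbrrb · max L -15/8 · min R -7/4 — -29/16
7 of 15 · rrbrrbb · max L -29/16 · min R -7/4 — -57/32
8 of 15 · rrbrrbbb · max L -57/32 · min R -7/4 — -113/64
9 of 15 · rrbrrbbbb · max L -113/64 · min R -7/4 — -225/128
10 of 15 · rrbrrbbbbr · max L -113/64 · min R -225/128 — -451/256
11 of 15 · rrbrrbbbbrb · max L -451/256 · min R -225/128 — -901/512
12 of 15 · rrbrrbbbbrbb · max L -901/512 · min R -225/128 — -1801/1024
13 of 15 · rrbrrbbbbrbbb · max L -1801/1024 · min R -225/128 — -3601/2048
14 of 15 · rrbrrbbbbrbbbb · max L -3601/2048 · min R -225/128 — -7201/4096
15 of 15 · rrbrrbbbbrbbbbr · max L -3601/2048 · min R -7201/4096 — -14403/8192

-14403/8192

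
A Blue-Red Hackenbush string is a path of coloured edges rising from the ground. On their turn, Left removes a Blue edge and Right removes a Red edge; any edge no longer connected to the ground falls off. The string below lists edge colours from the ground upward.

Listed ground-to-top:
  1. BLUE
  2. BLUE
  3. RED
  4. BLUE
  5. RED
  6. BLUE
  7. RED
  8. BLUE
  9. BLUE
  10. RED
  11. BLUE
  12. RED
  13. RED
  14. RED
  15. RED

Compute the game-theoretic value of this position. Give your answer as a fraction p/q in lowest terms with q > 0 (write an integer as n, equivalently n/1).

g_1 [B]  L=[0]  R=[—]  — 1
g_2 [BB]  L=[0; 1]  R=[—]  — 2
g_3 [BBR]  L=[0; 1]  R=[2]  — 3/2
g_4 [BBRB]  L=[0; 1; 3/2]  R=[2]  — 7/4
g_5 [BBRBR]  L=[0; 1; 3/2]  R=[7/4; 2]  — 13/8
g_6 [BBRBRB]  L=[0; 1; 3/2; 13/8]  R=[7/4; 2]  — 27/16
g_7 [BBRBRBR]  L=[0; 1; 3/2; 13/8]  R=[27/16; 7/4; 2]  — 53/32
g_8 [BBRBRBRB]  L=[0; 1; 3/2; 13/8; 53/32]  R=[27/16; 7/4; 2]  — 107/64
g_9 [BBRBRBRBB]  L=[0; 1; 3/2; 13/8; 53/32; 107/64]  R=[27/16; 7/4; 2]  — 215/128
g_10 [BBRBRBRBBR]  L=[0; 1; 3/2; 13/8; 53/32; 107/64]  R=[215/128; 27/16; 7/4; 2]  — 429/256
g_11 [BBRBRBRBBRB]  L=[0; 1; 3/2; 13/8; 53/32; 107/64; 429/256]  R=[215/128; 27/16; 7/4; 2]  — 859/512
g_12 [BBRBRBRBBRBR]  L=[0; 1; 3/2; 13/8; 53/32; 107/64; 429/256]  R=[859/512; 215/128; 27/16; 7/4; 2]  — 1717/1024
g_13 [BBRBRBRBBRBRR]  L=[0; 1; 3/2; 13/8; 53/32; 107/64; 429/256]  R=[1717/1024; 859/512; 215/128; 27/16; 7/4; 2]  — 3433/2048
g_14 [BBRBRBRBBRBRRR]  L=[0; 1; 3/2; 13/8; 53/32; 107/64; 429/256]  R=[3433/2048; 1717/1024; 859/512; 215/128; 27/16; 7/4; 2]  — 6865/4096
g_15 [BBRBRBRBBRBRRRR]  L=[0; 1; 3/2; 13/8; 53/32; 107/64; 429/256]  R=[6865/4096; 3433/2048; 1717/1024; 859/512; 215/128; 27/16; 7/4; 2]  — 13729/8192

13729/8192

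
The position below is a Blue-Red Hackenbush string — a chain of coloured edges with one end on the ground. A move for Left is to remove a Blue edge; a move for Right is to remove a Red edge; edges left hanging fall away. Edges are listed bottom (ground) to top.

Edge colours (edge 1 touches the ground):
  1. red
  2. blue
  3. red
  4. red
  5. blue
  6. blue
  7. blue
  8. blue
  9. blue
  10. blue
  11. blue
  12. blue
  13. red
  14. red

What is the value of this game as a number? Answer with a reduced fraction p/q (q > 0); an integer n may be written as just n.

-6151/8192

g_1 [r]  L=[∅]  R=[0]  so -1
g_2 [rb]  L=[-1]  R=[0]  so -1/2
g_3 [rbr]  L=[-1]  R=[-1/2,0]  so -3/4
g_4 [rbrr]  L=[-1]  R=[-3/4,-1/2,0]  so -7/8
g_5 [rbrrb]  L=[-1,-7/8]  R=[-3/4,-1/2,0]  so -13/16
g_6 [rbrrbb]  L=[-1,-7/8,-13/16]  R=[-3/4,-1/2,0]  so -25/32
g_7 [rbrrbbb]  L=[-1,-7/8,-13/16,-25/32]  R=[-3/4,-1/2,0]  so -49/64
g_8 [rbrrbbbb]  L=[-1,-7/8,-13/16,-25/32,-49/64]  R=[-3/4,-1/2,0]  so -97/128
g_9 [rbrrbbbbb]  L=[-1,-7/8,-13/16,-25/32,-49/64,-97/128]  R=[-3/4,-1/2,0]  so -193/256
g_10 [rbrrbbbbbb]  L=[-1,-7/8,-13/16,-25/32,-49/64,-97/128,-193/256]  R=[-3/4,-1/2,0]  so -385/512
g_11 [rbrrbbbbbbb]  L=[-1,-7/8,-13/16,-25/32,-49/64,-97/128,-193/256,-385/512]  R=[-3/4,-1/2,0]  so -769/1024
g_12 [rbrrbbbbbbbb]  L=[-1,-7/8,-13/16,-25/32,-49/64,-97/128,-193/256,-385/512,-769/1024]  R=[-3/4,-1/2,0]  so -1537/2048
g_13 [rbrrbbbbbbbbr]  L=[-1,-7/8,-13/16,-25/32,-49/64,-97/128,-193/256,-385/512,-769/1024]  R=[-1537/2048,-3/4,-1/2,0]  so -3075/4096
g_14 [rbrrbbbbbbbbrr]  L=[-1,-7/8,-13/16,-25/32,-49/64,-97/128,-193/256,-385/512,-769/1024]  R=[-3075/4096,-1537/2048,-3/4,-1/2,0]  so -6151/8192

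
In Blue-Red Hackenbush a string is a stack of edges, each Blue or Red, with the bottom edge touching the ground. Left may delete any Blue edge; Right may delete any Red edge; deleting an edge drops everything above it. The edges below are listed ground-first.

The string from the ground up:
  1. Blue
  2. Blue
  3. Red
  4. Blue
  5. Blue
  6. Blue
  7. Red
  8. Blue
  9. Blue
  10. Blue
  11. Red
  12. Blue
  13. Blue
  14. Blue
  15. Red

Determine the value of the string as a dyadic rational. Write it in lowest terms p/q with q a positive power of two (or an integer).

15837/8192

step 1: add Blue to get B; options L={ 0 } R={ · } gives 1
step 2: add Blue to get BB; options L={ 0, 1 } R={ · } gives 2
step 3: add Red to get BBR; options L={ 0, 1 } R={ 2 } gives 3/2
step 4: add Blue to get BBRB; options L={ 0, 1, 3/2 } R={ 2 } gives 7/4
step 5: add Blue to get BBRBB; options L={ 0, 1, 3/2, 7/4 } R={ 2 } gives 15/8
step 6: add Blue to get BBRBBB; options L={ 0, 1, 3/2, 7/4, 15/8 } R={ 2 } gives 31/16
step 7: add Red to get BBRBBBR; options L={ 0, 1, 3/2, 7/4, 15/8 } R={ 31/16, 2 } gives 61/32
step 8: add Blue to get BBRBBBRB; options L={ 0, 1, 3/2, 7/4, 15/8, 61/32 } R={ 31/16, 2 } gives 123/64
step 9: add Blue to get BBRBBBRBB; options L={ 0, 1, 3/2, 7/4, 15/8, 61/32, 123/64 } R={ 31/16, 2 } gives 247/128
step 10: add Blue to get BBRBBBRBBB; options L={ 0, 1, 3/2, 7/4, 15/8, 61/32, 123/64, 247/128 } R={ 31/16, 2 } gives 495/256
step 11: add Red to get BBRBBBRBBBR; options L={ 0, 1, 3/2, 7/4, 15/8, 61/32, 123/64, 247/128 } R={ 495/256, 31/16, 2 } gives 989/512
step 12: add Blue to get BBRBBBRBBBRB; options L={ 0, 1, 3/2, 7/4, 15/8, 61/32, 123/64, 247/128, 989/512 } R={ 495/256, 31/16, 2 } gives 1979/1024
step 13: add Blue to get BBRBBBRBBBRBB; options L={ 0, 1, 3/2, 7/4, 15/8, 61/32, 123/64, 247/128, 989/512, 1979/1024 } R={ 495/256, 31/16, 2 } gives 3959/2048
step 14: add Blue to get BBRBBBRBBBRBBB; options L={ 0, 1, 3/2, 7/4, 15/8, 61/32, 123/64, 247/128, 989/512, 1979/1024, 3959/2048 } R={ 495/256, 31/16, 2 } gives 7919/4096
step 15: add Red to get BBRBBBRBBBRBBBR; options L={ 0, 1, 3/2, 7/4, 15/8, 61/32, 123/64, 247/128, 989/512, 1979/1024, 3959/2048 } R={ 7919/4096, 495/256, 31/16, 2 } gives 15837/8192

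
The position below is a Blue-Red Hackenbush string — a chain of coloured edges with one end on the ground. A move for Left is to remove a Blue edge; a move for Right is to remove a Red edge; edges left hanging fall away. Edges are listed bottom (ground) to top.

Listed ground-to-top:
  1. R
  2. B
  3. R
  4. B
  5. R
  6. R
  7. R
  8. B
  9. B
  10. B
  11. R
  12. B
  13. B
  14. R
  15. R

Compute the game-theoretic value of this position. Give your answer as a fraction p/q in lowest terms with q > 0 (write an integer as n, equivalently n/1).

val_1 [R]  L=[]  R=[0]  so -1
val_2 [RB]  L=[-1]  R=[0]  so -1/2
val_3 [RBR]  L=[-1]  R=[-1/2, 0]  so -3/4
val_4 [RBRB]  L=[-1, -3/4]  R=[-1/2, 0]  so -5/8
val_5 [RBRBR]  L=[-1, -3/4]  R=[-5/8, -1/2, 0]  so -11/16
val_6 [RBRBRR]  L=[-1, -3/4]  R=[-11/16, -5/8, -1/2, 0]  so -23/32
val_7 [RBRBRRR]  L=[-1, -3/4]  R=[-23/32, -11/16, -5/8, -1/2, 0]  so -47/64
val_8 [RBRBRRRB]  L=[-1, -3/4, -47/64]  R=[-23/32, -11/16, -5/8, -1/2, 0]  so -93/128
val_9 [RBRBRRRBB]  L=[-1, -3/4, -47/64, -93/128]  R=[-23/32, -11/16, -5/8, -1/2, 0]  so -185/256
val_10 [RBRBRRRBBB]  L=[-1, -3/4, -47/64, -93/128, -185/256]  R=[-23/32, -11/16, -5/8, -1/2, 0]  so -369/512
val_11 [RBRBRRRBBBR]  L=[-1, -3/4, -47/64, -93/128, -185/256]  R=[-369/512, -23/32, -11/16, -5/8, -1/2, 0]  so -739/1024
val_12 [RBRBRRRBBBRB]  L=[-1, -3/4, -47/64, -93/128, -185/256, -739/1024]  R=[-369/512, -23/32, -11/16, -5/8, -1/2, 0]  so -1477/2048
val_13 [RBRBRRRBBBRBB]  L=[-1, -3/4, -47/64, -93/128, -185/256, -739/1024, -1477/2048]  R=[-369/512, -23/32, -11/16, -5/8, -1/2, 0]  so -2953/4096
val_14 [RBRBRRRBBBRBBR]  L=[-1, -3/4, -47/64, -93/128, -185/256, -739/1024, -1477/2048]  R=[-2953/4096, -369/512, -23/32, -11/16, -5/8, -1/2, 0]  so -5907/8192
val_15 [RBRBRRRBBBRBBRR]  L=[-1, -3/4, -47/64, -93/128, -185/256, -739/1024, -1477/2048]  R=[-5907/8192, -2953/4096, -369/512, -23/32, -11/16, -5/8, -1/2, 0]  so -11815/16384

-11815/16384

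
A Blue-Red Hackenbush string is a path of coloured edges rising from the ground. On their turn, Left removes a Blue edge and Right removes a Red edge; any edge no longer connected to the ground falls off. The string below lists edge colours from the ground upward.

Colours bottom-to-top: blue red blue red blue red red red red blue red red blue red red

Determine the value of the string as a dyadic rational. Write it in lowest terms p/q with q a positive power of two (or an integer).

10313/16384

step 1: add blue to get b; options L={ 0 } R={ · } → 1
step 2: add red to get br; options L={ 0 } R={ 1 } → 1/2
step 3: add blue to get brb; options L={ 0, 1/2 } R={ 1 } → 3/4
step 4: add red to get brbr; options L={ 0, 1/2 } R={ 3/4, 1 } → 5/8
step 5: add blue to get brbrb; options L={ 0, 1/2, 5/8 } R={ 3/4, 1 } → 11/16
step 6: add red to get brbrbr; options L={ 0, 1/2, 5/8 } R={ 11/16, 3/4, 1 } → 21/32
step 7: add red to get brbrbrr; options L={ 0, 1/2, 5/8 } R={ 21/32, 11/16, 3/4, 1 } → 41/64
step 8: add red to get brbrbrrr; options L={ 0, 1/2, 5/8 } R={ 41/64, 21/32, 11/16, 3/4, 1 } → 81/128
step 9: add red to get brbrbrrrr; options L={ 0, 1/2, 5/8 } R={ 81/128, 41/64, 21/32, 11/16, 3/4, 1 } → 161/256
step 10: add blue to get brbrbrrrrb; options L={ 0, 1/2, 5/8, 161/256 } R={ 81/128, 41/64, 21/32, 11/16, 3/4, 1 } → 323/512
step 11: add red to get brbrbrrrrbr; options L={ 0, 1/2, 5/8, 161/256 } R={ 323/512, 81/128, 41/64, 21/32, 11/16, 3/4, 1 } → 645/1024
step 12: add red to get brbrbrrrrbrr; options L={ 0, 1/2, 5/8, 161/256 } R={ 645/1024, 323/512, 81/128, 41/64, 21/32, 11/16, 3/4, 1 } → 1289/2048
step 13: add blue to get brbrbrrrrbrrb; options L={ 0, 1/2, 5/8, 161/256, 1289/2048 } R={ 645/1024, 323/512, 81/128, 41/64, 21/32, 11/16, 3/4, 1 } → 2579/4096
step 14: add red to get brbrbrrrrbrrbr; options L={ 0, 1/2, 5/8, 161/256, 1289/2048 } R={ 2579/4096, 645/1024, 323/512, 81/128, 41/64, 21/32, 11/16, 3/4, 1 } → 5157/8192
step 15: add red to get brbrbrrrrbrrbrr; options L={ 0, 1/2, 5/8, 161/256, 1289/2048 } R={ 5157/8192, 2579/4096, 645/1024, 323/512, 81/128, 41/64, 21/32, 11/16, 3/4, 1 } → 10313/16384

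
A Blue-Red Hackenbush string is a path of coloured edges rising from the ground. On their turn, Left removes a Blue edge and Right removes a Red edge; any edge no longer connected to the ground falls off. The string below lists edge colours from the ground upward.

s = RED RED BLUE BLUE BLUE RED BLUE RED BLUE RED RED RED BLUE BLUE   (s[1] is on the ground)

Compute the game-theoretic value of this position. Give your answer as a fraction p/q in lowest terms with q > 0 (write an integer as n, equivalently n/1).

edge 1 of 14 (RED): {  | 0 } gives -1
edge 2 of 14 (RED): {  | -1,0 } gives -2
edge 3 of 14 (BLUE): { -2 | -1,0 } gives -3/2
edge 4 of 14 (BLUE): { -2,-3/2 | -1,0 } gives -5/4
edge 5 of 14 (BLUE): { -2,-3/2,-5/4 | -1,0 } gives -9/8
edge 6 of 14 (RED): { -2,-3/2,-5/4 | -9/8,-1,0 } gives -19/16
edge 7 of 14 (BLUE): { -2,-3/2,-5/4,-19/16 | -9/8,-1,0 } gives -37/32
edge 8 of 14 (RED): { -2,-3/2,-5/4,-19/16 | -37/32,-9/8,-1,0 } gives -75/64
edge 9 of 14 (BLUE): { -2,-3/2,-5/4,-19/16,-75/64 | -37/32,-9/8,-1,0 } gives -149/128
edge 10 of 14 (RED): { -2,-3/2,-5/4,-19/16,-75/64 | -149/128,-37/32,-9/8,-1,0 } gives -299/256
edge 11 of 14 (RED): { -2,-3/2,-5/4,-19/16,-75/64 | -299/256,-149/128,-37/32,-9/8,-1,0 } gives -599/512
edge 12 of 14 (RED): { -2,-3/2,-5/4,-19/16,-75/64 | -599/512,-299/256,-149/128,-37/32,-9/8,-1,0 } gives -1199/1024
edge 13 of 14 (BLUE): { -2,-3/2,-5/4,-19/16,-75/64,-1199/1024 | -599/512,-299/256,-149/128,-37/32,-9/8,-1,0 } gives -2397/2048
edge 14 of 14 (BLUE): { -2,-3/2,-5/4,-19/16,-75/64,-1199/1024,-2397/2048 | -599/512,-299/256,-149/128,-37/32,-9/8,-1,0 } gives -4793/4096

-4793/4096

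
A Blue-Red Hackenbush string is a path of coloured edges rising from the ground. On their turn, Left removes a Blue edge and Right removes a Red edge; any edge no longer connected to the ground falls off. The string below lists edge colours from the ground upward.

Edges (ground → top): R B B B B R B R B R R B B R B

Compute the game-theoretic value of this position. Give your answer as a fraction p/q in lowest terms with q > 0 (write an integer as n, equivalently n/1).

-1381/16384

Build value(s[:k]) for k = 1..15, string s = R B B B B R B R B R R B B R B.
1 of 15 · R · max L −∞ · min R 0 → -1
2 of 15 · RB · max L -1 · min R 0 → -1/2
3 of 15 · RBB · max L -1/2 · min R 0 → -1/4
4 of 15 · RBBB · max L -1/4 · min R 0 → -1/8
5 of 15 · RBBBB · max L -1/8 · min R 0 → -1/16
6 of 15 · RBBBBR · max L -1/8 · min R -1/16 → -3/32
7 of 15 · RBBBBRB · max L -3/32 · min R -1/16 → -5/64
8 of 15 · RBBBBRBR · max L -3/32 · min R -5/64 → -11/128
9 of 15 · RBBBBRBRB · max L -11/128 · min R -5/64 → -21/256
10 of 15 · RBBBBRBRBR · max L -11/128 · min R -21/256 → -43/512
11 of 15 · RBBBBRBRBRR · max L -11/128 · min R -43/512 → -87/1024
12 of 15 · RBBBBRBRBRRB · max L -87/1024 · min R -43/512 → -173/2048
13 of 15 · RBBBBRBRBRRBB · max L -173/2048 · min R -43/512 → -345/4096
14 of 15 · RBBBBRBRBRRBBR · max L -173/2048 · min R -345/4096 → -691/8192
15 of 15 · RBBBBRBRBRRBBRB · max L -691/8192 · min R -345/4096 → -1381/16384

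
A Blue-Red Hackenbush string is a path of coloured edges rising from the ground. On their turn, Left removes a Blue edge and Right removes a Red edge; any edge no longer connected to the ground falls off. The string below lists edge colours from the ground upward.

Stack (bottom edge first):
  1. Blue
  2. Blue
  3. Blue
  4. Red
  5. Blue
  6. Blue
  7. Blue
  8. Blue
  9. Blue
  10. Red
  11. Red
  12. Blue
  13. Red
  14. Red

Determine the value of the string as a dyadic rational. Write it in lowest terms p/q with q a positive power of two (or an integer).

Build g(s[:k]) for k = 1..14, string s = Blue Blue Blue Red Blue Blue Blue Blue Blue Red Red Blue Red Red.
g_1 [B]  L=[0]  R=[∅]  → 1
g_2 [BB]  L=[0; 1]  R=[∅]  → 2
g_3 [BBB]  L=[0; 1; 2]  R=[∅]  → 3
g_4 [BBBR]  L=[0; 1; 2]  R=[3]  → 5/2
g_5 [BBBRB]  L=[0; 1; 2; 5/2]  R=[3]  → 11/4
g_6 [BBBRBB]  L=[0; 1; 2; 5/2; 11/4]  R=[3]  → 23/8
g_7 [BBBRBBB]  L=[0; 1; 2; 5/2; 11/4; 23/8]  R=[3]  → 47/16
g_8 [BBBRBBBB]  L=[0; 1; 2; 5/2; 11/4; 23/8; 47/16]  R=[3]  → 95/32
g_9 [BBBRBBBBB]  L=[0; 1; 2; 5/2; 11/4; 23/8; 47/16; 95/32]  R=[3]  → 191/64
g_10 [BBBRBBBBBR]  L=[0; 1; 2; 5/2; 11/4; 23/8; 47/16; 95/32]  R=[191/64; 3]  → 381/128
g_11 [BBBRBBBBBRR]  L=[0; 1; 2; 5/2; 11/4; 23/8; 47/16; 95/32]  R=[381/128; 191/64; 3]  → 761/256
g_12 [BBBRBBBBBRRB]  L=[0; 1; 2; 5/2; 11/4; 23/8; 47/16; 95/32; 761/256]  R=[381/128; 191/64; 3]  → 1523/512
g_13 [BBBRBBBBBRRBR]  L=[0; 1; 2; 5/2; 11/4; 23/8; 47/16; 95/32; 761/256]  R=[1523/512; 381/128; 191/64; 3]  → 3045/1024
g_14 [BBBRBBBBBRRBRR]  L=[0; 1; 2; 5/2; 11/4; 23/8; 47/16; 95/32; 761/256]  R=[3045/1024; 1523/512; 381/128; 191/64; 3]  → 6089/2048

6089/2048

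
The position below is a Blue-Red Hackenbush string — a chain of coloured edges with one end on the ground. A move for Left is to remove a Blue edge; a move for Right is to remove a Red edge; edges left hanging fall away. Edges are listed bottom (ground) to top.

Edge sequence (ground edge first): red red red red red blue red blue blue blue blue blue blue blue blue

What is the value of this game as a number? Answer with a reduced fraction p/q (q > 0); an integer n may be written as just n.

-4609/1024

val(r) = { none | 0 } = -1
val(rr) = { none | -1, 0 } = -2
val(rrr) = { none | -2, -1, 0 } = -3
val(rrrr) = { none | -3, -2, -1, 0 } = -4
val(rrrrr) = { none | -4, -3, -2, -1, 0 } = -5
val(rrrrrb) = { -5 | -4, -3, -2, -1, 0 } = -9/2
val(rrrrrbr) = { -5 | -9/2, -4, -3, -2, -1, 0 } = -19/4
val(rrrrrbrb) = { -5, -19/4 | -9/2, -4, -3, -2, -1, 0 } = -37/8
val(rrrrrbrbb) = { -5, -19/4, -37/8 | -9/2, -4, -3, -2, -1, 0 } = -73/16
val(rrrrrbrbbb) = { -5, -19/4, -37/8, -73/16 | -9/2, -4, -3, -2, -1, 0 } = -145/32
val(rrrrrbrbbbb) = { -5, -19/4, -37/8, -73/16, -145/32 | -9/2, -4, -3, -2, -1, 0 } = -289/64
val(rrrrrbrbbbbb) = { -5, -19/4, -37/8, -73/16, -145/32, -289/64 | -9/2, -4, -3, -2, -1, 0 } = -577/128
val(rrrrrbrbbbbbb) = { -5, -19/4, -37/8, -73/16, -145/32, -289/64, -577/128 | -9/2, -4, -3, -2, -1, 0 } = -1153/256
val(rrrrrbrbbbbbbb) = { -5, -19/4, -37/8, -73/16, -145/32, -289/64, -577/128, -1153/256 | -9/2, -4, -3, -2, -1, 0 } = -2305/512
val(rrrrrbrbbbbbbbb) = { -5, -19/4, -37/8, -73/16, -145/32, -289/64, -577/128, -1153/256, -2305/512 | -9/2, -4, -3, -2, -1, 0 } = -4609/1024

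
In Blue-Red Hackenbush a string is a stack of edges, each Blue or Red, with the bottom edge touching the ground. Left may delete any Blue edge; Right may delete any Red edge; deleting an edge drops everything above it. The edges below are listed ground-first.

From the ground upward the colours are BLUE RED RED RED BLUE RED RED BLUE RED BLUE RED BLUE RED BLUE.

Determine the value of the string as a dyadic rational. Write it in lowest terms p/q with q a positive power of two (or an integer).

edge 1 of 14 (BLUE): { 0 | (no moves) } so 1
edge 2 of 14 (RED): { 0 | 1 } so 1/2
edge 3 of 14 (RED): { 0 | 1/2; 1 } so 1/4
edge 4 of 14 (RED): { 0 | 1/4; 1/2; 1 } so 1/8
edge 5 of 14 (BLUE): { 0; 1/8 | 1/4; 1/2; 1 } so 3/16
edge 6 of 14 (RED): { 0; 1/8 | 3/16; 1/4; 1/2; 1 } so 5/32
edge 7 of 14 (RED): { 0; 1/8 | 5/32; 3/16; 1/4; 1/2; 1 } so 9/64
edge 8 of 14 (BLUE): { 0; 1/8; 9/64 | 5/32; 3/16; 1/4; 1/2; 1 } so 19/128
edge 9 of 14 (RED): { 0; 1/8; 9/64 | 19/128; 5/32; 3/16; 1/4; 1/2; 1 } so 37/256
edge 10 of 14 (BLUE): { 0; 1/8; 9/64; 37/256 | 19/128; 5/32; 3/16; 1/4; 1/2; 1 } so 75/512
edge 11 of 14 (RED): { 0; 1/8; 9/64; 37/256 | 75/512; 19/128; 5/32; 3/16; 1/4; 1/2; 1 } so 149/1024
edge 12 of 14 (BLUE): { 0; 1/8; 9/64; 37/256; 149/1024 | 75/512; 19/128; 5/32; 3/16; 1/4; 1/2; 1 } so 299/2048
edge 13 of 14 (RED): { 0; 1/8; 9/64; 37/256; 149/1024 | 299/2048; 75/512; 19/128; 5/32; 3/16; 1/4; 1/2; 1 } so 597/4096
edge 14 of 14 (BLUE): { 0; 1/8; 9/64; 37/256; 149/1024; 597/4096 | 299/2048; 75/512; 19/128; 5/32; 3/16; 1/4; 1/2; 1 } so 1195/8192

1195/8192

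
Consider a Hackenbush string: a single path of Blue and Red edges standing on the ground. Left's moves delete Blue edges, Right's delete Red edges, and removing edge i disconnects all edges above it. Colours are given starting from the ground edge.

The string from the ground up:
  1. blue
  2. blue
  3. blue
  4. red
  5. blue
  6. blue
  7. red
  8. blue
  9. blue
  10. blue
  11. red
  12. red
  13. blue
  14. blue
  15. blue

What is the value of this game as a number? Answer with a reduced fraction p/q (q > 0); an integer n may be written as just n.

11727/4096

val(b) = { 0 | ∅ } — 1
val(bb) = { 0 1 | ∅ } — 2
val(bbb) = { 0 1 2 | ∅ } — 3
val(bbbr) = { 0 1 2 | 3 } — 5/2
val(bbbrb) = { 0 1 2 5/2 | 3 } — 11/4
val(bbbrbb) = { 0 1 2 5/2 11/4 | 3 } — 23/8
val(bbbrbbr) = { 0 1 2 5/2 11/4 | 23/8 3 } — 45/16
val(bbbrbbrb) = { 0 1 2 5/2 11/4 45/16 | 23/8 3 } — 91/32
val(bbbrbbrbb) = { 0 1 2 5/2 11/4 45/16 91/32 | 23/8 3 } — 183/64
val(bbbrbbrbbb) = { 0 1 2 5/2 11/4 45/16 91/32 183/64 | 23/8 3 } — 367/128
val(bbbrbbrbbbr) = { 0 1 2 5/2 11/4 45/16 91/32 183/64 | 367/128 23/8 3 } — 733/256
val(bbbrbbrbbbrr) = { 0 1 2 5/2 11/4 45/16 91/32 183/64 | 733/256 367/128 23/8 3 } — 1465/512
val(bbbrbbrbbbrrb) = { 0 1 2 5/2 11/4 45/16 91/32 183/64 1465/512 | 733/256 367/128 23/8 3 } — 2931/1024
val(bbbrbbrbbbrrbb) = { 0 1 2 5/2 11/4 45/16 91/32 183/64 1465/512 2931/1024 | 733/256 367/128 23/8 3 } — 5863/2048
val(bbbrbbrbbbrrbbb) = { 0 1 2 5/2 11/4 45/16 91/32 183/64 1465/512 2931/1024 5863/2048 | 733/256 367/128 23/8 3 } — 11727/4096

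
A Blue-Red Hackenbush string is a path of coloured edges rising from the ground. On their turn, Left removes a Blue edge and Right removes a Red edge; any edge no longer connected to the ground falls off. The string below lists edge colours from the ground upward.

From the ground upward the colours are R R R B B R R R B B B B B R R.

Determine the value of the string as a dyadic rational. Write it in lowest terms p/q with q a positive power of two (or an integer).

-9991/4096

Prefix values for R R R B B R R R B B B B B R R via {L|R} + simplicity:
edge 1 of 15 (R): {  | 0 } = -1
edge 2 of 15 (R): {  | -1 0 } = -2
edge 3 of 15 (R): {  | -2 -1 0 } = -3
edge 4 of 15 (B): { -3 | -2 -1 0 } = -5/2
edge 5 of 15 (B): { -3 -5/2 | -2 -1 0 } = -9/4
edge 6 of 15 (R): { -3 -5/2 | -9/4 -2 -1 0 } = -19/8
edge 7 of 15 (R): { -3 -5/2 | -19/8 -9/4 -2 -1 0 } = -39/16
edge 8 of 15 (R): { -3 -5/2 | -39/16 -19/8 -9/4 -2 -1 0 } = -79/32
edge 9 of 15 (B): { -3 -5/2 -79/32 | -39/16 -19/8 -9/4 -2 -1 0 } = -157/64
edge 10 of 15 (B): { -3 -5/2 -79/32 -157/64 | -39/16 -19/8 -9/4 -2 -1 0 } = -313/128
edge 11 of 15 (B): { -3 -5/2 -79/32 -157/64 -313/128 | -39/16 -19/8 -9/4 -2 -1 0 } = -625/256
edge 12 of 15 (B): { -3 -5/2 -79/32 -157/64 -313/128 -625/256 | -39/16 -19/8 -9/4 -2 -1 0 } = -1249/512
edge 13 of 15 (B): { -3 -5/2 -79/32 -157/64 -313/128 -625/256 -1249/512 | -39/16 -19/8 -9/4 -2 -1 0 } = -2497/1024
edge 14 of 15 (R): { -3 -5/2 -79/32 -157/64 -313/128 -625/256 -1249/512 | -2497/1024 -39/16 -19/8 -9/4 -2 -1 0 } = -4995/2048
edge 15 of 15 (R): { -3 -5/2 -79/32 -157/64 -313/128 -625/256 -1249/512 | -4995/2048 -2497/1024 -39/16 -19/8 -9/4 -2 -1 0 } = -9991/4096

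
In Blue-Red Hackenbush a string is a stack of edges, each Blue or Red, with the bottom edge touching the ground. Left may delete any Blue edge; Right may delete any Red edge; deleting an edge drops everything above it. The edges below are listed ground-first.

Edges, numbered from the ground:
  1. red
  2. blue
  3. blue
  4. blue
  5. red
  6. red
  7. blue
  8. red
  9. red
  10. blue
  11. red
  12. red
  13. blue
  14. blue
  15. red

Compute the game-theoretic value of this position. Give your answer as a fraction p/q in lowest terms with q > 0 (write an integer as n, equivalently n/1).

Build value(s[:k]) for k = 1..15, string s = red blue blue blue red red blue red red blue red red blue blue red.
edge 1 of 15 (red): { ∅ | 0 } = -1
edge 2 of 15 (blue): { -1 | 0 } = -1/2
edge 3 of 15 (blue): { -1, -1/2 | 0 } = -1/4
edge 4 of 15 (blue): { -1, -1/2, -1/4 | 0 } = -1/8
edge 5 of 15 (red): { -1, -1/2, -1/4 | -1/8, 0 } = -3/16
edge 6 of 15 (red): { -1, -1/2, -1/4 | -3/16, -1/8, 0 } = -7/32
edge 7 of 15 (blue): { -1, -1/2, -1/4, -7/32 | -3/16, -1/8, 0 } = -13/64
edge 8 of 15 (red): { -1, -1/2, -1/4, -7/32 | -13/64, -3/16, -1/8, 0 } = -27/128
edge 9 of 15 (red): { -1, -1/2, -1/4, -7/32 | -27/128, -13/64, -3/16, -1/8, 0 } = -55/256
edge 10 of 15 (blue): { -1, -1/2, -1/4, -7/32, -55/256 | -27/128, -13/64, -3/16, -1/8, 0 } = -109/512
edge 11 of 15 (red): { -1, -1/2, -1/4, -7/32, -55/256 | -109/512, -27/128, -13/64, -3/16, -1/8, 0 } = -219/1024
edge 12 of 15 (red): { -1, -1/2, -1/4, -7/32, -55/256 | -219/1024, -109/512, -27/128, -13/64, -3/16, -1/8, 0 } = -439/2048
edge 13 of 15 (blue): { -1, -1/2, -1/4, -7/32, -55/256, -439/2048 | -219/1024, -109/512, -27/128, -13/64, -3/16, -1/8, 0 } = -877/4096
edge 14 of 15 (blue): { -1, -1/2, -1/4, -7/32, -55/256, -439/2048, -877/4096 | -219/1024, -109/512, -27/128, -13/64, -3/16, -1/8, 0 } = -1753/8192
edge 15 of 15 (red): { -1, -1/2, -1/4, -7/32, -55/256, -439/2048, -877/4096 | -1753/8192, -219/1024, -109/512, -27/128, -13/64, -3/16, -1/8, 0 } = -3507/16384

-3507/16384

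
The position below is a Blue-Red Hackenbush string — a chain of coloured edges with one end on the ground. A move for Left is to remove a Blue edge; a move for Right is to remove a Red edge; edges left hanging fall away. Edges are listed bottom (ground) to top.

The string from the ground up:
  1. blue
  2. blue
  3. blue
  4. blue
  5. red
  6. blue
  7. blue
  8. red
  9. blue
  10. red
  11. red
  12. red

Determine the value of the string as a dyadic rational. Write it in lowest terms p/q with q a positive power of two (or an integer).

977/256

Build v(s[:k]) for k = 1..12, string s = blue blue blue blue red blue blue red blue red red red.
v(b) = { 0 | — } = 1
v(bb) = { 0,1 | — } = 2
v(bbb) = { 0,1,2 | — } = 3
v(bbbb) = { 0,1,2,3 | — } = 4
v(bbbbr) = { 0,1,2,3 | 4 } = 7/2
v(bbbbrb) = { 0,1,2,3,7/2 | 4 } = 15/4
v(bbbbrbb) = { 0,1,2,3,7/2,15/4 | 4 } = 31/8
v(bbbbrbbr) = { 0,1,2,3,7/2,15/4 | 31/8,4 } = 61/16
v(bbbbrbbrb) = { 0,1,2,3,7/2,15/4,61/16 | 31/8,4 } = 123/32
v(bbbbrbbrbr) = { 0,1,2,3,7/2,15/4,61/16 | 123/32,31/8,4 } = 245/64
v(bbbbrbbrbrr) = { 0,1,2,3,7/2,15/4,61/16 | 245/64,123/32,31/8,4 } = 489/128
v(bbbbrbbrbrrr) = { 0,1,2,3,7/2,15/4,61/16 | 489/128,245/64,123/32,31/8,4 } = 977/256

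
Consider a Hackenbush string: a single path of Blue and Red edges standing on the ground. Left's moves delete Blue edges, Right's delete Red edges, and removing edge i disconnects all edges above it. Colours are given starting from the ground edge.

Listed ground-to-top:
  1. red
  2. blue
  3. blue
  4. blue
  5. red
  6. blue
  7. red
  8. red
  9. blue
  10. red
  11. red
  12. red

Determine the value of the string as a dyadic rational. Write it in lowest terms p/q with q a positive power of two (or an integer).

g(r) = { ∅ | 0 } -> -1
g(rb) = { -1 | 0 } -> -1/2
g(rbb) = { -1,-1/2 | 0 } -> -1/4
g(rbbb) = { -1,-1/2,-1/4 | 0 } -> -1/8
g(rbbbr) = { -1,-1/2,-1/4 | -1/8,0 } -> -3/16
g(rbbbrb) = { -1,-1/2,-1/4,-3/16 | -1/8,0 } -> -5/32
g(rbbbrbr) = { -1,-1/2,-1/4,-3/16 | -5/32,-1/8,0 } -> -11/64
g(rbbbrbrr) = { -1,-1/2,-1/4,-3/16 | -11/64,-5/32,-1/8,0 } -> -23/128
g(rbbbrbrrb) = { -1,-1/2,-1/4,-3/16,-23/128 | -11/64,-5/32,-1/8,0 } -> -45/256
g(rbbbrbrrbr) = { -1,-1/2,-1/4,-3/16,-23/128 | -45/256,-11/64,-5/32,-1/8,0 } -> -91/512
g(rbbbrbrrbrr) = { -1,-1/2,-1/4,-3/16,-23/128 | -91/512,-45/256,-11/64,-5/32,-1/8,0 } -> -183/1024
g(rbbbrbrrbrrr) = { -1,-1/2,-1/4,-3/16,-23/128 | -183/1024,-91/512,-45/256,-11/64,-5/32,-1/8,0 } -> -367/2048

-367/2048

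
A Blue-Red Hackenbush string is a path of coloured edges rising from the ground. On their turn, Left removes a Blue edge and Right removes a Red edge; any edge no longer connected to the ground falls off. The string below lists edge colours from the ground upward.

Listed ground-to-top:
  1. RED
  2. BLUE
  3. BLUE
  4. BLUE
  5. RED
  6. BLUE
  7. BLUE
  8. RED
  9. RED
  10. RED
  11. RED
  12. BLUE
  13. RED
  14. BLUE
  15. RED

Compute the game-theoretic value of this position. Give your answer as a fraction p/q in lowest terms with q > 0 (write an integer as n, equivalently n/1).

step 1: add RED to get R; options L={  } R={ 0 } = -1
step 2: add BLUE to get RB; options L={ -1 } R={ 0 } = -1/2
step 3: add BLUE to get RBB; options L={ -1, -1/2 } R={ 0 } = -1/4
step 4: add BLUE to get RBBB; options L={ -1, -1/2, -1/4 } R={ 0 } = -1/8
step 5: add RED to get RBBBR; options L={ -1, -1/2, -1/4 } R={ -1/8, 0 } = -3/16
step 6: add BLUE to get RBBBRB; options L={ -1, -1/2, -1/4, -3/16 } R={ -1/8, 0 } = -5/32
step 7: add BLUE to get RBBBRBB; options L={ -1, -1/2, -1/4, -3/16, -5/32 } R={ -1/8, 0 } = -9/64
step 8: add RED to get RBBBRBBR; options L={ -1, -1/2, -1/4, -3/16, -5/32 } R={ -9/64, -1/8, 0 } = -19/128
step 9: add RED to get RBBBRBBRR; options L={ -1, -1/2, -1/4, -3/16, -5/32 } R={ -19/128, -9/64, -1/8, 0 } = -39/256
step 10: add RED to get RBBBRBBRRR; options L={ -1, -1/2, -1/4, -3/16, -5/32 } R={ -39/256, -19/128, -9/64, -1/8, 0 } = -79/512
step 11: add RED to get RBBBRBBRRRR; options L={ -1, -1/2, -1/4, -3/16, -5/32 } R={ -79/512, -39/256, -19/128, -9/64, -1/8, 0 } = -159/1024
step 12: add BLUE to get RBBBRBBRRRRB; options L={ -1, -1/2, -1/4, -3/16, -5/32, -159/1024 } R={ -79/512, -39/256, -19/128, -9/64, -1/8, 0 } = -317/2048
step 13: add RED to get RBBBRBBRRRRBR; options L={ -1, -1/2, -1/4, -3/16, -5/32, -159/1024 } R={ -317/2048, -79/512, -39/256, -19/128, -9/64, -1/8, 0 } = -635/4096
step 14: add BLUE to get RBBBRBBRRRRBRB; options L={ -1, -1/2, -1/4, -3/16, -5/32, -159/1024, -635/4096 } R={ -317/2048, -79/512, -39/256, -19/128, -9/64, -1/8, 0 } = -1269/8192
step 15: add RED to get RBBBRBBRRRRBRBR; options L={ -1, -1/2, -1/4, -3/16, -5/32, -159/1024, -635/4096 } R={ -1269/8192, -317/2048, -79/512, -39/256, -19/128, -9/64, -1/8, 0 } = -2539/16384

-2539/16384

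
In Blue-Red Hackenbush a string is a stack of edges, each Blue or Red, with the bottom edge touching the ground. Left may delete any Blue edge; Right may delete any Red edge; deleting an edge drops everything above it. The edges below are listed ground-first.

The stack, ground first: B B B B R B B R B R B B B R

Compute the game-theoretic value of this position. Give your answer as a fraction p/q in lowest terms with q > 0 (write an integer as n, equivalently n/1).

edge 1 of 14 (B): { 0 | (no moves) } => 1
edge 2 of 14 (B): { 0, 1 | (no moves) } => 2
edge 3 of 14 (B): { 0, 1, 2 | (no moves) } => 3
edge 4 of 14 (B): { 0, 1, 2, 3 | (no moves) } => 4
edge 5 of 14 (R): { 0, 1, 2, 3 | 4 } => 7/2
edge 6 of 14 (B): { 0, 1, 2, 3, 7/2 | 4 } => 15/4
edge 7 of 14 (B): { 0, 1, 2, 3, 7/2, 15/4 | 4 } => 31/8
edge 8 of 14 (R): { 0, 1, 2, 3, 7/2, 15/4 | 31/8, 4 } => 61/16
edge 9 of 14 (B): { 0, 1, 2, 3, 7/2, 15/4, 61/16 | 31/8, 4 } => 123/32
edge 10 of 14 (R): { 0, 1, 2, 3, 7/2, 15/4, 61/16 | 123/32, 31/8, 4 } => 245/64
edge 11 of 14 (B): { 0, 1, 2, 3, 7/2, 15/4, 61/16, 245/64 | 123/32, 31/8, 4 } => 491/128
edge 12 of 14 (B): { 0, 1, 2, 3, 7/2, 15/4, 61/16, 245/64, 491/128 | 123/32, 31/8, 4 } => 983/256
edge 13 of 14 (B): { 0, 1, 2, 3, 7/2, 15/4, 61/16, 245/64, 491/128, 983/256 | 123/32, 31/8, 4 } => 1967/512
edge 14 of 14 (R): { 0, 1, 2, 3, 7/2, 15/4, 61/16, 245/64, 491/128, 983/256 | 1967/512, 123/32, 31/8, 4 } => 3933/1024

3933/1024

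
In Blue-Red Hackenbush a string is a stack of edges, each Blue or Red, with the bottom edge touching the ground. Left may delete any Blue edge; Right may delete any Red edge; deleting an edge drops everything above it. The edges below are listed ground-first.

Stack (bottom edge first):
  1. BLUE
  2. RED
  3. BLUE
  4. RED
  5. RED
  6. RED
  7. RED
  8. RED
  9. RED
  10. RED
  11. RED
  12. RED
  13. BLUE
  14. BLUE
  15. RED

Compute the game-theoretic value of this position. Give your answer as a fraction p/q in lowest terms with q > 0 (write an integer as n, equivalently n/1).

1 of 15 · B · max L 0 · min R +∞ ⇒ 1
2 of 15 · BR · max L 0 · min R 1 ⇒ 1/2
3 of 15 · BRB · max L 1/2 · min R 1 ⇒ 3/4
4 of 15 · BRBR · max L 1/2 · min R 3/4 ⇒ 5/8
5 of 15 · BRBRR · max L 1/2 · min R 5/8 ⇒ 9/16
6 of 15 · BRBRRR · max L 1/2 · min R 9/16 ⇒ 17/32
7 of 15 · BRBRRRR · max L 1/2 · min R 17/32 ⇒ 33/64
8 of 15 · BRBRRRRR · max L 1/2 · min R 33/64 ⇒ 65/128
9 of 15 · BRBRRRRRR · max L 1/2 · min R 65/128 ⇒ 129/256
10 of 15 · BRBRRRRRRR · max L 1/2 · min R 129/256 ⇒ 257/512
11 of 15 · BRBRRRRRRRR · max L 1/2 · min R 257/512 ⇒ 513/1024
12 of 15 · BRBRRRRRRRRR · max L 1/2 · min R 513/1024 ⇒ 1025/2048
13 of 15 · BRBRRRRRRRRRB · max L 1025/2048 · min R 513/1024 ⇒ 2051/4096
14 of 15 · BRBRRRRRRRRRBB · max L 2051/4096 · min R 513/1024 ⇒ 4103/8192
15 of 15 · BRBRRRRRRRRRBBR · max L 2051/4096 · min R 4103/8192 ⇒ 8205/16384

8205/16384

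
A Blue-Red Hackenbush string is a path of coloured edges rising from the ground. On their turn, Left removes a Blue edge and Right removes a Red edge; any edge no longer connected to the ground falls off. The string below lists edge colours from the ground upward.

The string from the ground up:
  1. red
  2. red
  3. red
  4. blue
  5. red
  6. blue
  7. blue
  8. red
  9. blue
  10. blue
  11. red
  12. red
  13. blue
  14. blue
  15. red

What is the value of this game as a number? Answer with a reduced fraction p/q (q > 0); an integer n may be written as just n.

value_1 [r]  L=[(no moves)]  R=[0]  so -1
value_2 [rr]  L=[(no moves)]  R=[-1 0]  so -2
value_3 [rrr]  L=[(no moves)]  R=[-2 -1 0]  so -3
value_4 [rrrb]  L=[-3]  R=[-2 -1 0]  so -5/2
value_5 [rrrbr]  L=[-3]  R=[-5/2 -2 -1 0]  so -11/4
value_6 [rrrbrb]  L=[-3 -11/4]  R=[-5/2 -2 -1 0]  so -21/8
value_7 [rrrbrbb]  L=[-3 -11/4 -21/8]  R=[-5/2 -2 -1 0]  so -41/16
value_8 [rrrbrbbr]  L=[-3 -11/4 -21/8]  R=[-41/16 -5/2 -2 -1 0]  so -83/32
value_9 [rrrbrbbrb]  L=[-3 -11/4 -21/8 -83/32]  R=[-41/16 -5/2 -2 -1 0]  so -165/64
value_10 [rrrbrbbrbb]  L=[-3 -11/4 -21/8 -83/32 -165/64]  R=[-41/16 -5/2 -2 -1 0]  so -329/128
value_11 [rrrbrbbrbbr]  L=[-3 -11/4 -21/8 -83/32 -165/64]  R=[-329/128 -41/16 -5/2 -2 -1 0]  so -659/256
value_12 [rrrbrbbrbbrr]  L=[-3 -11/4 -21/8 -83/32 -165/64]  R=[-659/256 -329/128 -41/16 -5/2 -2 -1 0]  so -1319/512
value_13 [rrrbrbbrbbrrb]  L=[-3 -11/4 -21/8 -83/32 -165/64 -1319/512]  R=[-659/256 -329/128 -41/16 -5/2 -2 -1 0]  so -2637/1024
value_14 [rrrbrbbrbbrrbb]  L=[-3 -11/4 -21/8 -83/32 -165/64 -1319/512 -2637/1024]  R=[-659/256 -329/128 -41/16 -5/2 -2 -1 0]  so -5273/2048
value_15 [rrrbrbbrbbrrbbr]  L=[-3 -11/4 -21/8 -83/32 -165/64 -1319/512 -2637/1024]  R=[-5273/2048 -659/256 -329/128 -41/16 -5/2 -2 -1 0]  so -10547/4096

-10547/4096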